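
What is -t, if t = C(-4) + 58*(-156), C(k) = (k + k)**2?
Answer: 8984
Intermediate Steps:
C(k) = 4*k**2 (C(k) = (2*k)**2 = 4*k**2)
t = -8984 (t = 4*(-4)**2 + 58*(-156) = 4*16 - 9048 = 64 - 9048 = -8984)
-t = -1*(-8984) = 8984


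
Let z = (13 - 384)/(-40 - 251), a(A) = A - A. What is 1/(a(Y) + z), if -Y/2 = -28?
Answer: 291/371 ≈ 0.78437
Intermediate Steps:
Y = 56 (Y = -2*(-28) = 56)
a(A) = 0
z = 371/291 (z = -371/(-291) = -371*(-1/291) = 371/291 ≈ 1.2749)
1/(a(Y) + z) = 1/(0 + 371/291) = 1/(371/291) = 291/371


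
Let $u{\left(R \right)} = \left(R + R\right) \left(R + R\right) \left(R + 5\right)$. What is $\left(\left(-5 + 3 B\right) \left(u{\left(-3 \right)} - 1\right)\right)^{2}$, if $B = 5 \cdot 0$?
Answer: $126025$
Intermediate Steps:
$B = 0$
$u{\left(R \right)} = 4 R^{2} \left(5 + R\right)$ ($u{\left(R \right)} = 2 R 2 R \left(5 + R\right) = 4 R^{2} \left(5 + R\right)$)
$\left(\left(-5 + 3 B\right) \left(u{\left(-3 \right)} - 1\right)\right)^{2} = \left(\left(-5 + 3 \cdot 0\right) \left(4 \left(-3\right)^{2} \left(5 - 3\right) - 1\right)\right)^{2} = \left(\left(-5 + 0\right) \left(4 \cdot 9 \cdot 2 - 1\right)\right)^{2} = \left(- 5 \left(72 - 1\right)\right)^{2} = \left(\left(-5\right) 71\right)^{2} = \left(-355\right)^{2} = 126025$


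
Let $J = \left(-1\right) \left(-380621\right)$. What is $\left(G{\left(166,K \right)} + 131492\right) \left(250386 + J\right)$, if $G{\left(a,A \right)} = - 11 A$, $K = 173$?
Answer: $81771566123$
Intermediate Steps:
$J = 380621$
$\left(G{\left(166,K \right)} + 131492\right) \left(250386 + J\right) = \left(\left(-11\right) 173 + 131492\right) \left(250386 + 380621\right) = \left(-1903 + 131492\right) 631007 = 129589 \cdot 631007 = 81771566123$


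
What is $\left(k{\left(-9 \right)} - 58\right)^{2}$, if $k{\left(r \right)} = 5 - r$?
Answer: $1936$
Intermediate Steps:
$\left(k{\left(-9 \right)} - 58\right)^{2} = \left(\left(5 - -9\right) - 58\right)^{2} = \left(\left(5 + 9\right) - 58\right)^{2} = \left(14 - 58\right)^{2} = \left(-44\right)^{2} = 1936$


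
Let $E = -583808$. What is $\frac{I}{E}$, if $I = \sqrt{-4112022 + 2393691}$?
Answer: $- \frac{i \sqrt{1718331}}{583808} \approx - 0.0022453 i$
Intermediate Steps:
$I = i \sqrt{1718331}$ ($I = \sqrt{-1718331} = i \sqrt{1718331} \approx 1310.9 i$)
$\frac{I}{E} = \frac{i \sqrt{1718331}}{-583808} = i \sqrt{1718331} \left(- \frac{1}{583808}\right) = - \frac{i \sqrt{1718331}}{583808}$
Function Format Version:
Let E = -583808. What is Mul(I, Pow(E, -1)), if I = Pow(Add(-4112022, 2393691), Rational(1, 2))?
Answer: Mul(Rational(-1, 583808), I, Pow(1718331, Rational(1, 2))) ≈ Mul(-0.0022453, I)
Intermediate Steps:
I = Mul(I, Pow(1718331, Rational(1, 2))) (I = Pow(-1718331, Rational(1, 2)) = Mul(I, Pow(1718331, Rational(1, 2))) ≈ Mul(1310.9, I))
Mul(I, Pow(E, -1)) = Mul(Mul(I, Pow(1718331, Rational(1, 2))), Pow(-583808, -1)) = Mul(Mul(I, Pow(1718331, Rational(1, 2))), Rational(-1, 583808)) = Mul(Rational(-1, 583808), I, Pow(1718331, Rational(1, 2)))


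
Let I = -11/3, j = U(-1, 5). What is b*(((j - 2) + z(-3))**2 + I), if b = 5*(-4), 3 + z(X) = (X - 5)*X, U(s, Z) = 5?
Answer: -34340/3 ≈ -11447.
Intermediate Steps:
j = 5
I = -11/3 (I = -11*1/3 = -11/3 ≈ -3.6667)
z(X) = -3 + X*(-5 + X) (z(X) = -3 + (X - 5)*X = -3 + (-5 + X)*X = -3 + X*(-5 + X))
b = -20
b*(((j - 2) + z(-3))**2 + I) = -20*(((5 - 2) + (-3 + (-3)**2 - 5*(-3)))**2 - 11/3) = -20*((3 + (-3 + 9 + 15))**2 - 11/3) = -20*((3 + 21)**2 - 11/3) = -20*(24**2 - 11/3) = -20*(576 - 11/3) = -20*1717/3 = -34340/3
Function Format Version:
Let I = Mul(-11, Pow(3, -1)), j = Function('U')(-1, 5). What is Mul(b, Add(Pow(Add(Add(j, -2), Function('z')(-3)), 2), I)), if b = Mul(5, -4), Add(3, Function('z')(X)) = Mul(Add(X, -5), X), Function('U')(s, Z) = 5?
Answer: Rational(-34340, 3) ≈ -11447.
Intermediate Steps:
j = 5
I = Rational(-11, 3) (I = Mul(-11, Rational(1, 3)) = Rational(-11, 3) ≈ -3.6667)
Function('z')(X) = Add(-3, Mul(X, Add(-5, X))) (Function('z')(X) = Add(-3, Mul(Add(X, -5), X)) = Add(-3, Mul(Add(-5, X), X)) = Add(-3, Mul(X, Add(-5, X))))
b = -20
Mul(b, Add(Pow(Add(Add(j, -2), Function('z')(-3)), 2), I)) = Mul(-20, Add(Pow(Add(Add(5, -2), Add(-3, Pow(-3, 2), Mul(-5, -3))), 2), Rational(-11, 3))) = Mul(-20, Add(Pow(Add(3, Add(-3, 9, 15)), 2), Rational(-11, 3))) = Mul(-20, Add(Pow(Add(3, 21), 2), Rational(-11, 3))) = Mul(-20, Add(Pow(24, 2), Rational(-11, 3))) = Mul(-20, Add(576, Rational(-11, 3))) = Mul(-20, Rational(1717, 3)) = Rational(-34340, 3)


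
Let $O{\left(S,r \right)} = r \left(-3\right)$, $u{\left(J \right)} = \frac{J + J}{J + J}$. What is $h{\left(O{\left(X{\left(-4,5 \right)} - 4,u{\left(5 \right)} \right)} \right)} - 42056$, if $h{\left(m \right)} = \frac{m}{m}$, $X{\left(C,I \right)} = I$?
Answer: $-42055$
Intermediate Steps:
$u{\left(J \right)} = 1$ ($u{\left(J \right)} = \frac{2 J}{2 J} = 2 J \frac{1}{2 J} = 1$)
$O{\left(S,r \right)} = - 3 r$
$h{\left(m \right)} = 1$
$h{\left(O{\left(X{\left(-4,5 \right)} - 4,u{\left(5 \right)} \right)} \right)} - 42056 = 1 - 42056 = -42055$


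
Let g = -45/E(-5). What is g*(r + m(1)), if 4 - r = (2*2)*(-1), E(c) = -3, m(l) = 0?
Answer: 120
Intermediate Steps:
r = 8 (r = 4 - 2*2*(-1) = 4 - 4*(-1) = 4 - 1*(-4) = 4 + 4 = 8)
g = 15 (g = -45/(-3) = -45*(-1/3) = 15)
g*(r + m(1)) = 15*(8 + 0) = 15*8 = 120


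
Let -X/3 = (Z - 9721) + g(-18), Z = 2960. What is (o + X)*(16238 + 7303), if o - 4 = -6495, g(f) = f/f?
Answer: 324606849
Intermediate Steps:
g(f) = 1
X = 20280 (X = -3*((2960 - 9721) + 1) = -3*(-6761 + 1) = -3*(-6760) = 20280)
o = -6491 (o = 4 - 6495 = -6491)
(o + X)*(16238 + 7303) = (-6491 + 20280)*(16238 + 7303) = 13789*23541 = 324606849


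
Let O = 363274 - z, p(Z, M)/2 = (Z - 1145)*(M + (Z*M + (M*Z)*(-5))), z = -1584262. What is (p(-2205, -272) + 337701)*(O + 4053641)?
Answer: 96473289737974877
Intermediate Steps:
p(Z, M) = 2*(-1145 + Z)*(M - 4*M*Z) (p(Z, M) = 2*((Z - 1145)*(M + (Z*M + (M*Z)*(-5)))) = 2*((-1145 + Z)*(M + (M*Z - 5*M*Z))) = 2*((-1145 + Z)*(M - 4*M*Z)) = 2*(-1145 + Z)*(M - 4*M*Z))
O = 1947536 (O = 363274 - 1*(-1584262) = 363274 + 1584262 = 1947536)
(p(-2205, -272) + 337701)*(O + 4053641) = (2*(-272)*(-1145 - 4*(-2205)² + 4581*(-2205)) + 337701)*(1947536 + 4053641) = (2*(-272)*(-1145 - 4*4862025 - 10101105) + 337701)*6001177 = (2*(-272)*(-1145 - 19448100 - 10101105) + 337701)*6001177 = (2*(-272)*(-29550350) + 337701)*6001177 = (16075390400 + 337701)*6001177 = 16075728101*6001177 = 96473289737974877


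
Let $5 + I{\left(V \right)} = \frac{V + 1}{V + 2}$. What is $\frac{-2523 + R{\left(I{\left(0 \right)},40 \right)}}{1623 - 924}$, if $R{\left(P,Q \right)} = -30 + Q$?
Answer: $- \frac{2513}{699} \approx -3.5951$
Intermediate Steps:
$I{\left(V \right)} = -5 + \frac{1 + V}{2 + V}$ ($I{\left(V \right)} = -5 + \frac{V + 1}{V + 2} = -5 + \frac{1 + V}{2 + V}$)
$\frac{-2523 + R{\left(I{\left(0 \right)},40 \right)}}{1623 - 924} = \frac{-2523 + \left(-30 + 40\right)}{1623 - 924} = \frac{-2523 + 10}{699} = \left(-2513\right) \frac{1}{699} = - \frac{2513}{699}$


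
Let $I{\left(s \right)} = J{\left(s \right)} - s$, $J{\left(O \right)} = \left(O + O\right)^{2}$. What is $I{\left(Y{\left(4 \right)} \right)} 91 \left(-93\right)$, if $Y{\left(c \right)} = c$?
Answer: $-507780$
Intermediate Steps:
$J{\left(O \right)} = 4 O^{2}$ ($J{\left(O \right)} = \left(2 O\right)^{2} = 4 O^{2}$)
$I{\left(s \right)} = - s + 4 s^{2}$ ($I{\left(s \right)} = 4 s^{2} - s = - s + 4 s^{2}$)
$I{\left(Y{\left(4 \right)} \right)} 91 \left(-93\right) = 4 \left(-1 + 4 \cdot 4\right) 91 \left(-93\right) = 4 \left(-1 + 16\right) 91 \left(-93\right) = 4 \cdot 15 \cdot 91 \left(-93\right) = 60 \cdot 91 \left(-93\right) = 5460 \left(-93\right) = -507780$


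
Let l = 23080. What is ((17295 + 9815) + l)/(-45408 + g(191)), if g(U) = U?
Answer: -50190/45217 ≈ -1.1100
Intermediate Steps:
((17295 + 9815) + l)/(-45408 + g(191)) = ((17295 + 9815) + 23080)/(-45408 + 191) = (27110 + 23080)/(-45217) = 50190*(-1/45217) = -50190/45217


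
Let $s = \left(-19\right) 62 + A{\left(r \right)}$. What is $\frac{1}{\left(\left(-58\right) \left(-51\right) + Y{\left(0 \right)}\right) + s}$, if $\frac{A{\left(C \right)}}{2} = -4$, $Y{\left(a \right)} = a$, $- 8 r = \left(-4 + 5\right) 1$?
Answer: $\frac{1}{1772} \approx 0.00056433$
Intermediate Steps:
$r = - \frac{1}{8}$ ($r = - \frac{\left(-4 + 5\right) 1}{8} = - \frac{1 \cdot 1}{8} = \left(- \frac{1}{8}\right) 1 = - \frac{1}{8} \approx -0.125$)
$A{\left(C \right)} = -8$ ($A{\left(C \right)} = 2 \left(-4\right) = -8$)
$s = -1186$ ($s = \left(-19\right) 62 - 8 = -1178 - 8 = -1186$)
$\frac{1}{\left(\left(-58\right) \left(-51\right) + Y{\left(0 \right)}\right) + s} = \frac{1}{\left(\left(-58\right) \left(-51\right) + 0\right) - 1186} = \frac{1}{\left(2958 + 0\right) - 1186} = \frac{1}{2958 - 1186} = \frac{1}{1772}$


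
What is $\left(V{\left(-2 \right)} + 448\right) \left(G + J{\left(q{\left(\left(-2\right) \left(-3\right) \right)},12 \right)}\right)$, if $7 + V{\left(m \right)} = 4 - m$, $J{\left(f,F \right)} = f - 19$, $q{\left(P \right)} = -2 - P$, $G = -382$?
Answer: $-182823$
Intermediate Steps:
$J{\left(f,F \right)} = -19 + f$
$V{\left(m \right)} = -3 - m$ ($V{\left(m \right)} = -7 - \left(-4 + m\right) = -3 - m$)
$\left(V{\left(-2 \right)} + 448\right) \left(G + J{\left(q{\left(\left(-2\right) \left(-3\right) \right)},12 \right)}\right) = \left(\left(-3 - -2\right) + 448\right) \left(-382 - \left(21 + 6\right)\right) = \left(\left(-3 + 2\right) + 448\right) \left(-382 - 27\right) = \left(-1 + 448\right) \left(-382 - 27\right) = 447 \left(-382 - 27\right) = 447 \left(-409\right) = -182823$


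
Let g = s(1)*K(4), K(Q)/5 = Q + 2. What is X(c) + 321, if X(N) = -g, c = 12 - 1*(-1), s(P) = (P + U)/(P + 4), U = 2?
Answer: 303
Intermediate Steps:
K(Q) = 10 + 5*Q (K(Q) = 5*(Q + 2) = 5*(2 + Q) = 10 + 5*Q)
s(P) = (2 + P)/(4 + P) (s(P) = (P + 2)/(P + 4) = (2 + P)/(4 + P))
c = 13 (c = 12 + 1 = 13)
g = 18 (g = ((2 + 1)/(4 + 1))*(10 + 5*4) = (3/5)*(10 + 20) = ((1/5)*3)*30 = (3/5)*30 = 18)
X(N) = -18 (X(N) = -1*18 = -18)
X(c) + 321 = -18 + 321 = 303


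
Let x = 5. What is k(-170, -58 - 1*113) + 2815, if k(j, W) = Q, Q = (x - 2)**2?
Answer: 2824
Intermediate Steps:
Q = 9 (Q = (5 - 2)**2 = 3**2 = 9)
k(j, W) = 9
k(-170, -58 - 1*113) + 2815 = 9 + 2815 = 2824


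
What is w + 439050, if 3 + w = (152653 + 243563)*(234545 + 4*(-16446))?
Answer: 66866247423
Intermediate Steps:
w = 66865808373 (w = -3 + (152653 + 243563)*(234545 + 4*(-16446)) = -3 + 396216*(234545 - 65784) = -3 + 396216*168761 = -3 + 66865808376 = 66865808373)
w + 439050 = 66865808373 + 439050 = 66866247423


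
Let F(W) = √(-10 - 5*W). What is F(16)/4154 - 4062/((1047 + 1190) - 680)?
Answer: -1354/519 + 3*I*√10/4154 ≈ -2.6089 + 0.0022838*I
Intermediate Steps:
F(16)/4154 - 4062/((1047 + 1190) - 680) = √(-10 - 5*16)/4154 - 4062/((1047 + 1190) - 680) = √(-10 - 80)*(1/4154) - 4062/(2237 - 680) = √(-90)*(1/4154) - 4062/1557 = (3*I*√10)*(1/4154) - 4062*1/1557 = 3*I*√10/4154 - 1354/519 = -1354/519 + 3*I*√10/4154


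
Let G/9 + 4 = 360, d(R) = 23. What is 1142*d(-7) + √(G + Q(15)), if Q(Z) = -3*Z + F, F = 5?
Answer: 26266 + 2*√791 ≈ 26322.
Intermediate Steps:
G = 3204 (G = -36 + 9*360 = -36 + 3240 = 3204)
Q(Z) = 5 - 3*Z (Q(Z) = -3*Z + 5 = 5 - 3*Z)
1142*d(-7) + √(G + Q(15)) = 1142*23 + √(3204 + (5 - 3*15)) = 26266 + √(3204 + (5 - 45)) = 26266 + √(3204 - 40) = 26266 + √3164 = 26266 + 2*√791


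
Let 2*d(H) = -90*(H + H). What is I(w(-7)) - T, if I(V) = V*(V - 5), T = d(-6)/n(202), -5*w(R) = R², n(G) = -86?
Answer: 162668/1075 ≈ 151.32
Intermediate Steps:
d(H) = -90*H (d(H) = (-90*(H + H))/2 = (-180*H)/2 = -90*H)
w(R) = -R²/5
T = -270/43 (T = -90*(-6)/(-86) = 540*(-1/86) = -270/43 ≈ -6.2791)
I(V) = V*(-5 + V)
I(w(-7)) - T = (-⅕*(-7)²)*(-5 - ⅕*(-7)²) - 1*(-270/43) = (-⅕*49)*(-5 - ⅕*49) + 270/43 = -49*(-5 - 49/5)/5 + 270/43 = -49/5*(-74/5) + 270/43 = 3626/25 + 270/43 = 162668/1075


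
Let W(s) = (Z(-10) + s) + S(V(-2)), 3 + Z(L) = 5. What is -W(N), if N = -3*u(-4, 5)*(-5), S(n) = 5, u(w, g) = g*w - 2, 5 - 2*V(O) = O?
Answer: 323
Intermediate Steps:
Z(L) = 2 (Z(L) = -3 + 5 = 2)
V(O) = 5/2 - O/2
u(w, g) = -2 + g*w
N = -330 (N = -3*(-2 + 5*(-4))*(-5) = -3*(-2 - 20)*(-5) = -3*(-22)*(-5) = 66*(-5) = -330)
W(s) = 7 + s (W(s) = (2 + s) + 5 = 7 + s)
-W(N) = -(7 - 330) = -1*(-323) = 323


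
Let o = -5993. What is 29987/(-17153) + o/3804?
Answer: -216868477/65250012 ≈ -3.3237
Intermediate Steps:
29987/(-17153) + o/3804 = 29987/(-17153) - 5993/3804 = 29987*(-1/17153) - 5993*1/3804 = -29987/17153 - 5993/3804 = -216868477/65250012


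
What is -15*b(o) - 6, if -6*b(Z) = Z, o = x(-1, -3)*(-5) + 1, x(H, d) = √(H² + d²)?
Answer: -7/2 - 25*√10/2 ≈ -43.028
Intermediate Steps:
o = 1 - 5*√10 (o = √((-1)² + (-3)²)*(-5) + 1 = √(1 + 9)*(-5) + 1 = √10*(-5) + 1 = -5*√10 + 1 = 1 - 5*√10 ≈ -14.811)
b(Z) = -Z/6
-15*b(o) - 6 = -(-5)*(1 - 5*√10)/2 - 6 = -15*(-⅙ + 5*√10/6) - 6 = (5/2 - 25*√10/2) - 6 = -7/2 - 25*√10/2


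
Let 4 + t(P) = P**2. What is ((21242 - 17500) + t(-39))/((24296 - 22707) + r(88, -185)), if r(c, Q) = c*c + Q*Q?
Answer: 5259/43558 ≈ 0.12074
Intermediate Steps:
r(c, Q) = Q**2 + c**2 (r(c, Q) = c**2 + Q**2 = Q**2 + c**2)
t(P) = -4 + P**2
((21242 - 17500) + t(-39))/((24296 - 22707) + r(88, -185)) = ((21242 - 17500) + (-4 + (-39)**2))/((24296 - 22707) + ((-185)**2 + 88**2)) = (3742 + (-4 + 1521))/(1589 + (34225 + 7744)) = (3742 + 1517)/(1589 + 41969) = 5259/43558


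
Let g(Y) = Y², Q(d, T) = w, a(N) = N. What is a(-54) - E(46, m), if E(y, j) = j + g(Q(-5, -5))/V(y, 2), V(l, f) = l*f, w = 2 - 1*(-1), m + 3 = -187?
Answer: 12503/92 ≈ 135.90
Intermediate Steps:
m = -190 (m = -3 - 187 = -190)
w = 3 (w = 2 + 1 = 3)
Q(d, T) = 3
V(l, f) = f*l
E(y, j) = j + 9/(2*y) (E(y, j) = j + 3²/((2*y)) = j + 9*(1/(2*y)) = j + 9/(2*y))
a(-54) - E(46, m) = -54 - (-190 + (9/2)/46) = -54 - (-190 + (9/2)*(1/46)) = -54 - (-190 + 9/92) = -54 - 1*(-17471/92) = -54 + 17471/92 = 12503/92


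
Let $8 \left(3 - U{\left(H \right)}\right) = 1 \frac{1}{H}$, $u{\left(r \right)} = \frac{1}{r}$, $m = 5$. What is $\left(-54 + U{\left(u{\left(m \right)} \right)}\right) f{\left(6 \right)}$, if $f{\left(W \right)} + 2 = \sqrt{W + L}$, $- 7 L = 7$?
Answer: $\frac{413}{4} - \frac{413 \sqrt{5}}{8} \approx -12.187$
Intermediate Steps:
$L = -1$ ($L = \left(- \frac{1}{7}\right) 7 = -1$)
$U{\left(H \right)} = 3 - \frac{1}{8 H}$ ($U{\left(H \right)} = 3 - \frac{1 \frac{1}{H}}{8} = 3 - \frac{1}{8 H}$)
$f{\left(W \right)} = -2 + \sqrt{-1 + W}$ ($f{\left(W \right)} = -2 + \sqrt{W - 1} = -2 + \sqrt{-1 + W}$)
$\left(-54 + U{\left(u{\left(m \right)} \right)}\right) f{\left(6 \right)} = \left(-54 + \left(3 - \frac{1}{8 \cdot \frac{1}{5}}\right)\right) \left(-2 + \sqrt{-1 + 6}\right) = \left(-54 + \left(3 - \frac{\frac{1}{\frac{1}{5}}}{8}\right)\right) \left(-2 + \sqrt{5}\right) = \left(-54 + \left(3 - \frac{5}{8}\right)\right) \left(-2 + \sqrt{5}\right) = \left(-54 + \frac{19}{8}\right) \left(-2 + \sqrt{5}\right) = - \frac{413 \left(-2 + \sqrt{5}\right)}{8} = \frac{413}{4} - \frac{413 \sqrt{5}}{8}$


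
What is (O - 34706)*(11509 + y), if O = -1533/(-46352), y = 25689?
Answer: -29920043518421/23176 ≈ -1.2910e+9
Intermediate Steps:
O = 1533/46352 (O = -1533*(-1/46352) = 1533/46352 ≈ 0.033073)
(O - 34706)*(11509 + y) = (1533/46352 - 34706)*(11509 + 25689) = -1608690979/46352*37198 = -29920043518421/23176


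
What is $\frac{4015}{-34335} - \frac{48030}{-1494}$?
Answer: $\frac{18256796}{569961} \approx 32.032$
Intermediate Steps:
$\frac{4015}{-34335} - \frac{48030}{-1494} = 4015 \left(- \frac{1}{34335}\right) - - \frac{8005}{249} = - \frac{803}{6867} + \frac{8005}{249} = \frac{18256796}{569961}$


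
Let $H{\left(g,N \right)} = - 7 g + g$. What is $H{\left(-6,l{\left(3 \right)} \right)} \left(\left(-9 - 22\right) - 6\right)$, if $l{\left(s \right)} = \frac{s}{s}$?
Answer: $-1332$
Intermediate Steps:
$l{\left(s \right)} = 1$
$H{\left(g,N \right)} = - 6 g$
$H{\left(-6,l{\left(3 \right)} \right)} \left(\left(-9 - 22\right) - 6\right) = \left(-6\right) \left(-6\right) \left(\left(-9 - 22\right) - 6\right) = 36 \left(\left(-9 - 22\right) - 6\right) = 36 \left(-31 - 6\right) = 36 \left(-37\right) = -1332$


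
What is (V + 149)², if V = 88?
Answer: 56169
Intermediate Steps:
(V + 149)² = (88 + 149)² = 237² = 56169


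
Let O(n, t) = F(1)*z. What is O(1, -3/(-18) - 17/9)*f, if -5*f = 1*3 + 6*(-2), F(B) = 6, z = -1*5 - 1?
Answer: -324/5 ≈ -64.800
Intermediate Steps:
z = -6 (z = -5 - 1 = -6)
O(n, t) = -36 (O(n, t) = 6*(-6) = -36)
f = 9/5 (f = -(1*3 + 6*(-2))/5 = -(3 - 12)/5 = -1/5*(-9) = 9/5 ≈ 1.8000)
O(1, -3/(-18) - 17/9)*f = -36*9/5 = -324/5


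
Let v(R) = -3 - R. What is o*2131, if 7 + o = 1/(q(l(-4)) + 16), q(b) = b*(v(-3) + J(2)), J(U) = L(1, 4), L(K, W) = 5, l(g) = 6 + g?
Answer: -385711/26 ≈ -14835.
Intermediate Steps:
J(U) = 5
q(b) = 5*b (q(b) = b*((-3 - 1*(-3)) + 5) = b*((-3 + 3) + 5) = b*(0 + 5) = b*5 = 5*b)
o = -181/26 (o = -7 + 1/(5*(6 - 4) + 16) = -7 + 1/(5*2 + 16) = -7 + 1/(10 + 16) = -7 + 1/26 = -181/26 ≈ -6.9615)
o*2131 = -181/26*2131 = -385711/26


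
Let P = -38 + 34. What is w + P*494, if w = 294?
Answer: -1682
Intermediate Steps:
P = -4
w + P*494 = 294 - 4*494 = 294 - 1976 = -1682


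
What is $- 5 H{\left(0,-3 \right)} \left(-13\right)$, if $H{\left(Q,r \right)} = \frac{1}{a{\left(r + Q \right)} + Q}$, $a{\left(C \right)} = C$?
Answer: $- \frac{65}{3} \approx -21.667$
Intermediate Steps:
$H{\left(Q,r \right)} = \frac{1}{r + 2 Q}$ ($H{\left(Q,r \right)} = \frac{1}{\left(r + Q\right) + Q} = \frac{1}{\left(Q + r\right) + Q} = \frac{1}{r + 2 Q}$)
$- 5 H{\left(0,-3 \right)} \left(-13\right) = - \frac{5}{-3 + 2 \cdot 0} \left(-13\right) = - \frac{5}{-3 + 0} \left(-13\right) = - \frac{5}{-3} \left(-13\right) = \left(-5\right) \left(- \frac{1}{3}\right) \left(-13\right) = \frac{5}{3} \left(-13\right) = - \frac{65}{3}$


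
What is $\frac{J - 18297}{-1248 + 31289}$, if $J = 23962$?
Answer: $\frac{515}{2731} \approx 0.18858$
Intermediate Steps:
$\frac{J - 18297}{-1248 + 31289} = \frac{23962 - 18297}{-1248 + 31289} = \frac{5665}{30041} = 5665 \cdot \frac{1}{30041} = \frac{515}{2731}$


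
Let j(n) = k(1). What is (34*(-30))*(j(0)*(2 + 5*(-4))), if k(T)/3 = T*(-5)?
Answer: -275400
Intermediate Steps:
k(T) = -15*T (k(T) = 3*(T*(-5)) = 3*(-5*T) = -15*T)
j(n) = -15 (j(n) = -15*1 = -15)
(34*(-30))*(j(0)*(2 + 5*(-4))) = (34*(-30))*(-15*(2 + 5*(-4))) = -(-15300)*(2 - 20) = -(-15300)*(-18) = -1020*270 = -275400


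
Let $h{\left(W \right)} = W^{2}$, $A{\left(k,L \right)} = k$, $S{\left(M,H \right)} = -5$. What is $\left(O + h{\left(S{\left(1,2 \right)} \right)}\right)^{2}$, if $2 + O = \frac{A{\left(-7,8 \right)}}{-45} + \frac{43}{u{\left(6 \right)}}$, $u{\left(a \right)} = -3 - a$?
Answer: $\frac{683929}{2025} \approx 337.74$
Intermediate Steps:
$O = - \frac{298}{45}$ ($O = -2 + \left(- \frac{7}{-45} + \frac{43}{-3 - 6}\right) = -2 + \left(\left(-7\right) \left(- \frac{1}{45}\right) + \frac{43}{-3 - 6}\right) = -2 + \left(\frac{7}{45} + \frac{43}{-9}\right) = -2 + \left(\frac{7}{45} + 43 \left(- \frac{1}{9}\right)\right) = -2 + \left(\frac{7}{45} - \frac{43}{9}\right) = -2 - \frac{208}{45} = - \frac{298}{45} \approx -6.6222$)
$\left(O + h{\left(S{\left(1,2 \right)} \right)}\right)^{2} = \left(- \frac{298}{45} + \left(-5\right)^{2}\right)^{2} = \left(- \frac{298}{45} + 25\right)^{2} = \left(\frac{827}{45}\right)^{2} = \frac{683929}{2025}$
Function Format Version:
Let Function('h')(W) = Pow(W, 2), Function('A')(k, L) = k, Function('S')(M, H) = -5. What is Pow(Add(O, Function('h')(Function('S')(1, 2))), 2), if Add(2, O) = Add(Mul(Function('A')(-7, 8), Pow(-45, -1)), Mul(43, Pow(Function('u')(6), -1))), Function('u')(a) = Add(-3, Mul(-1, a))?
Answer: Rational(683929, 2025) ≈ 337.74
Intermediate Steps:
O = Rational(-298, 45) (O = Add(-2, Add(Mul(-7, Pow(-45, -1)), Mul(43, Pow(Add(-3, Mul(-1, 6)), -1)))) = Add(-2, Add(Mul(-7, Rational(-1, 45)), Mul(43, Pow(Add(-3, -6), -1)))) = Add(-2, Add(Rational(7, 45), Mul(43, Pow(-9, -1)))) = Add(-2, Add(Rational(7, 45), Mul(43, Rational(-1, 9)))) = Add(-2, Add(Rational(7, 45), Rational(-43, 9))) = Add(-2, Rational(-208, 45)) = Rational(-298, 45) ≈ -6.6222)
Pow(Add(O, Function('h')(Function('S')(1, 2))), 2) = Pow(Add(Rational(-298, 45), Pow(-5, 2)), 2) = Pow(Add(Rational(-298, 45), 25), 2) = Pow(Rational(827, 45), 2) = Rational(683929, 2025)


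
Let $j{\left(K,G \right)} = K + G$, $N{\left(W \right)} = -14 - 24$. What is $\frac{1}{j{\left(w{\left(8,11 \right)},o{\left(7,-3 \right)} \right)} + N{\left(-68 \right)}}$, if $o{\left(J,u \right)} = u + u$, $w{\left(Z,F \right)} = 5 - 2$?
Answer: $- \frac{1}{41} \approx -0.02439$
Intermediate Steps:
$w{\left(Z,F \right)} = 3$ ($w{\left(Z,F \right)} = 5 - 2 = 3$)
$N{\left(W \right)} = -38$ ($N{\left(W \right)} = -14 - 24 = -38$)
$o{\left(J,u \right)} = 2 u$
$j{\left(K,G \right)} = G + K$
$\frac{1}{j{\left(w{\left(8,11 \right)},o{\left(7,-3 \right)} \right)} + N{\left(-68 \right)}} = \frac{1}{\left(2 \left(-3\right) + 3\right) - 38} = \frac{1}{\left(-6 + 3\right) - 38} = \frac{1}{-3 - 38} = \frac{1}{-41} = - \frac{1}{41}$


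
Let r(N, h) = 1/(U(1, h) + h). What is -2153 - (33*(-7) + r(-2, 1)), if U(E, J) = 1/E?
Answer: -3845/2 ≈ -1922.5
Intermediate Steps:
r(N, h) = 1/(1 + h) (r(N, h) = 1/(1/1 + h) = 1/(1 + h))
-2153 - (33*(-7) + r(-2, 1)) = -2153 - (33*(-7) + 1/(1 + 1)) = -2153 - (-231 + 1/2) = -2153 - (-231 + ½) = -2153 - 1*(-461/2) = -2153 + 461/2 = -3845/2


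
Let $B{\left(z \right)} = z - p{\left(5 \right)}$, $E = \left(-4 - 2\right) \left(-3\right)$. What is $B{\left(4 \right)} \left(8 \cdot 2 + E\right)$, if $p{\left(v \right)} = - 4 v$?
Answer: $816$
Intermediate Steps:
$E = 18$ ($E = \left(-6\right) \left(-3\right) = 18$)
$B{\left(z \right)} = 20 + z$ ($B{\left(z \right)} = z - \left(-4\right) 5 = z - -20 = z + 20 = 20 + z$)
$B{\left(4 \right)} \left(8 \cdot 2 + E\right) = \left(20 + 4\right) \left(8 \cdot 2 + 18\right) = 24 \left(16 + 18\right) = 24 \cdot 34 = 816$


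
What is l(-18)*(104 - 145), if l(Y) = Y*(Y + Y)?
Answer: -26568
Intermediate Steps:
l(Y) = 2*Y**2 (l(Y) = Y*(2*Y) = 2*Y**2)
l(-18)*(104 - 145) = (2*(-18)**2)*(104 - 145) = (2*324)*(-41) = 648*(-41) = -26568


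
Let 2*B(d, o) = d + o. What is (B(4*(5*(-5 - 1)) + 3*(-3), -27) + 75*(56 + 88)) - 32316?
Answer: -21594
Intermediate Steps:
B(d, o) = d/2 + o/2 (B(d, o) = (d + o)/2 = d/2 + o/2)
(B(4*(5*(-5 - 1)) + 3*(-3), -27) + 75*(56 + 88)) - 32316 = (((4*(5*(-5 - 1)) + 3*(-3))/2 + (½)*(-27)) + 75*(56 + 88)) - 32316 = (((4*(5*(-6)) - 9)/2 - 27/2) + 75*144) - 32316 = (((4*(-30) - 9)/2 - 27/2) + 10800) - 32316 = (((-120 - 9)/2 - 27/2) + 10800) - 32316 = (((½)*(-129) - 27/2) + 10800) - 32316 = ((-129/2 - 27/2) + 10800) - 32316 = (-78 + 10800) - 32316 = 10722 - 32316 = -21594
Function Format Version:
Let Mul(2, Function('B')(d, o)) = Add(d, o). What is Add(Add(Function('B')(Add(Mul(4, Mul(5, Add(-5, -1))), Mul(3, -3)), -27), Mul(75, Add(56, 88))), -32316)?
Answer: -21594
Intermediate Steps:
Function('B')(d, o) = Add(Mul(Rational(1, 2), d), Mul(Rational(1, 2), o)) (Function('B')(d, o) = Mul(Rational(1, 2), Add(d, o)) = Add(Mul(Rational(1, 2), d), Mul(Rational(1, 2), o)))
Add(Add(Function('B')(Add(Mul(4, Mul(5, Add(-5, -1))), Mul(3, -3)), -27), Mul(75, Add(56, 88))), -32316) = Add(Add(Add(Mul(Rational(1, 2), Add(Mul(4, Mul(5, Add(-5, -1))), Mul(3, -3))), Mul(Rational(1, 2), -27)), Mul(75, Add(56, 88))), -32316) = Add(Add(Add(Mul(Rational(1, 2), Add(Mul(4, Mul(5, -6)), -9)), Rational(-27, 2)), Mul(75, 144)), -32316) = Add(Add(Add(Mul(Rational(1, 2), Add(Mul(4, -30), -9)), Rational(-27, 2)), 10800), -32316) = Add(Add(Add(Mul(Rational(1, 2), Add(-120, -9)), Rational(-27, 2)), 10800), -32316) = Add(Add(Add(Mul(Rational(1, 2), -129), Rational(-27, 2)), 10800), -32316) = Add(Add(Add(Rational(-129, 2), Rational(-27, 2)), 10800), -32316) = Add(Add(-78, 10800), -32316) = Add(10722, -32316) = -21594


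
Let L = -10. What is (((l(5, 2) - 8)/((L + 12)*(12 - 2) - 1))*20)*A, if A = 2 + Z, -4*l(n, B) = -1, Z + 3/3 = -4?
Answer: 465/19 ≈ 24.474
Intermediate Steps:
Z = -5 (Z = -1 - 4 = -5)
l(n, B) = 1/4 (l(n, B) = -1/4*(-1) = 1/4)
A = -3 (A = 2 - 5 = -3)
(((l(5, 2) - 8)/((L + 12)*(12 - 2) - 1))*20)*A = (((1/4 - 8)/((-10 + 12)*(12 - 2) - 1))*20)*(-3) = (-31/(4*(2*10 - 1))*20)*(-3) = (-31/(4*(20 - 1))*20)*(-3) = (-31/4/19*20)*(-3) = (-31/4*1/19*20)*(-3) = -31/76*20*(-3) = -155/19*(-3) = 465/19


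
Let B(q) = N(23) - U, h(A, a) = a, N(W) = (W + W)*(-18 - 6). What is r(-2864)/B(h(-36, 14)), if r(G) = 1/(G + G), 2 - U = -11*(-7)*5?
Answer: 1/4129888 ≈ 2.4214e-7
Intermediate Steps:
N(W) = -48*W (N(W) = (2*W)*(-24) = -48*W)
U = -383 (U = 2 - (-11*(-7))*5 = 2 - 77*5 = 2 - 1*385 = 2 - 385 = -383)
B(q) = -721 (B(q) = -48*23 - 1*(-383) = -1104 + 383 = -721)
r(G) = 1/(2*G)
r(-2864)/B(h(-36, 14)) = ((½)/(-2864))/(-721) = ((½)*(-1/2864))*(-1/721) = -1/5728*(-1/721) = 1/4129888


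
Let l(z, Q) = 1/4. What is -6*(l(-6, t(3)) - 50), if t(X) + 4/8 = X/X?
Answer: 597/2 ≈ 298.50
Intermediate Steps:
t(X) = 1/2 (t(X) = -1/2 + X/X = -1/2 + 1 = 1/2)
l(z, Q) = 1/4
-6*(l(-6, t(3)) - 50) = -6*(1/4 - 50) = -6*(-199/4) = 597/2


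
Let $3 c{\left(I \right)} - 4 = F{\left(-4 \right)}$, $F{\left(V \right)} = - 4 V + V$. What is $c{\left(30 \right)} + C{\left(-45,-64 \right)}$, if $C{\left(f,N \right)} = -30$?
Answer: $- \frac{74}{3} \approx -24.667$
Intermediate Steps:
$F{\left(V \right)} = - 3 V$
$c{\left(I \right)} = \frac{16}{3}$ ($c{\left(I \right)} = \frac{4}{3} + \frac{\left(-3\right) \left(-4\right)}{3} = \frac{4}{3} + \frac{1}{3} \cdot 12 = \frac{4}{3} + 4 = \frac{16}{3}$)
$c{\left(30 \right)} + C{\left(-45,-64 \right)} = \frac{16}{3} - 30 = - \frac{74}{3}$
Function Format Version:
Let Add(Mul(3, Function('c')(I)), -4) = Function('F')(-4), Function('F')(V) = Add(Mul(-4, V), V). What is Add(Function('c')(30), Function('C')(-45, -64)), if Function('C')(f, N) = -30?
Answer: Rational(-74, 3) ≈ -24.667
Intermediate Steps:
Function('F')(V) = Mul(-3, V)
Function('c')(I) = Rational(16, 3) (Function('c')(I) = Add(Rational(4, 3), Mul(Rational(1, 3), Mul(-3, -4))) = Add(Rational(4, 3), Mul(Rational(1, 3), 12)) = Add(Rational(4, 3), 4) = Rational(16, 3))
Add(Function('c')(30), Function('C')(-45, -64)) = Add(Rational(16, 3), -30) = Rational(-74, 3)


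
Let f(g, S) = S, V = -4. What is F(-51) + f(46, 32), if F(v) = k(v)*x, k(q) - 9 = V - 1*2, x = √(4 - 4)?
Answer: 32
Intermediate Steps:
x = 0 (x = √0 = 0)
k(q) = 3 (k(q) = 9 + (-4 - 1*2) = 9 + (-4 - 2) = 9 - 6 = 3)
F(v) = 0 (F(v) = 3*0 = 0)
F(-51) + f(46, 32) = 0 + 32 = 32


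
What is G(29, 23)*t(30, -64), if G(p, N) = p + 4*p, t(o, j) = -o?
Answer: -4350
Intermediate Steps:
G(p, N) = 5*p
G(29, 23)*t(30, -64) = (5*29)*(-1*30) = 145*(-30) = -4350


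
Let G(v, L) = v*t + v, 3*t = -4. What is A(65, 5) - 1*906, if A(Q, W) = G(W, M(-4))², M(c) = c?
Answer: -8129/9 ≈ -903.22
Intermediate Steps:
t = -4/3 (t = (⅓)*(-4) = -4/3 ≈ -1.3333)
G(v, L) = -v/3 (G(v, L) = v*(-4/3) + v = -4*v/3 + v = -v/3)
A(Q, W) = W²/9 (A(Q, W) = (-W/3)² = W²/9)
A(65, 5) - 1*906 = (⅑)*5² - 1*906 = (⅑)*25 - 906 = 25/9 - 906 = -8129/9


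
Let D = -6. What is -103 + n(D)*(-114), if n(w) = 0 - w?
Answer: -787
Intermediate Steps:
n(w) = -w
-103 + n(D)*(-114) = -103 - 1*(-6)*(-114) = -103 + 6*(-114) = -103 - 684 = -787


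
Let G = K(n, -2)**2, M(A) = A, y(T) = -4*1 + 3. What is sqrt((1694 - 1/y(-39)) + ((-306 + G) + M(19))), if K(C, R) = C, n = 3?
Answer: sqrt(1417) ≈ 37.643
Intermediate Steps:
y(T) = -1 (y(T) = -4 + 3 = -1)
G = 9 (G = 3**2 = 9)
sqrt((1694 - 1/y(-39)) + ((-306 + G) + M(19))) = sqrt((1694 - 1/(-1)) + ((-306 + 9) + 19)) = sqrt((1694 - 1*(-1)) + (-297 + 19)) = sqrt((1694 + 1) - 278) = sqrt(1695 - 278) = sqrt(1417)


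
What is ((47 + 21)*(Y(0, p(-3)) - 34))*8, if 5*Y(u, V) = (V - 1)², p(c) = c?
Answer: -83776/5 ≈ -16755.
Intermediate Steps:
Y(u, V) = (-1 + V)²/5 (Y(u, V) = (V - 1)²/5 = (-1 + V)²/5)
((47 + 21)*(Y(0, p(-3)) - 34))*8 = ((47 + 21)*((-1 - 3)²/5 - 34))*8 = (68*((⅕)*(-4)² - 34))*8 = (68*((⅕)*16 - 34))*8 = (68*(16/5 - 34))*8 = (68*(-154/5))*8 = -10472/5*8 = -83776/5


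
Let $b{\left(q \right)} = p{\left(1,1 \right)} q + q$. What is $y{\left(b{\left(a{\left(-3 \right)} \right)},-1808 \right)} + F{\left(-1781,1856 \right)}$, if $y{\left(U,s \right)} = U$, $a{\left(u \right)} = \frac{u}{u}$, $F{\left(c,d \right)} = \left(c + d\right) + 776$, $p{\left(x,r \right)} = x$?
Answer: $853$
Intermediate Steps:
$F{\left(c,d \right)} = 776 + c + d$
$a{\left(u \right)} = 1$
$b{\left(q \right)} = 2 q$ ($b{\left(q \right)} = 1 q + q = q + q = 2 q$)
$y{\left(b{\left(a{\left(-3 \right)} \right)},-1808 \right)} + F{\left(-1781,1856 \right)} = 2 \cdot 1 + \left(776 - 1781 + 1856\right) = 2 + 851 = 853$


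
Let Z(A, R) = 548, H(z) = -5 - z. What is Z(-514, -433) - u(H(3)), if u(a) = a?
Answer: 556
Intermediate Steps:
Z(-514, -433) - u(H(3)) = 548 - (-5 - 1*3) = 548 - (-5 - 3) = 548 - 1*(-8) = 548 + 8 = 556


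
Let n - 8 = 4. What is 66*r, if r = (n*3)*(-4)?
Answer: -9504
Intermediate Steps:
n = 12 (n = 8 + 4 = 12)
r = -144 (r = (12*3)*(-4) = 36*(-4) = -144)
66*r = 66*(-144) = -9504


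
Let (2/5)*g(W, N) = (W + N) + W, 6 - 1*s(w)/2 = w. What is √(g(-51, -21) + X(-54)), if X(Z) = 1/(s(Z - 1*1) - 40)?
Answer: I*√516887/41 ≈ 17.535*I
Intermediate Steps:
s(w) = 12 - 2*w
X(Z) = 1/(-26 - 2*Z) (X(Z) = 1/((12 - 2*(Z - 1*1)) - 40) = 1/((12 - 2*(Z - 1)) - 40) = 1/((12 - 2*(-1 + Z)) - 40) = 1/((12 + (2 - 2*Z)) - 40) = 1/((14 - 2*Z) - 40) = 1/(-26 - 2*Z))
g(W, N) = 5*W + 5*N/2 (g(W, N) = 5*((W + N) + W)/2 = 5*((N + W) + W)/2 = 5*(N + 2*W)/2 = 5*W + 5*N/2)
√(g(-51, -21) + X(-54)) = √((5*(-51) + (5/2)*(-21)) - 1/(26 + 2*(-54))) = √((-255 - 105/2) - 1/(26 - 108)) = √(-615/2 - 1/(-82)) = √(-615/2 - 1*(-1/82)) = √(-615/2 + 1/82) = √(-12607/41) = I*√516887/41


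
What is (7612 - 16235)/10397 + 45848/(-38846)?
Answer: -405825357/201940931 ≈ -2.0096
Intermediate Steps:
(7612 - 16235)/10397 + 45848/(-38846) = -8623*1/10397 + 45848*(-1/38846) = -8623/10397 - 22924/19423 = -405825357/201940931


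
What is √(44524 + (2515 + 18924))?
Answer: √65963 ≈ 256.83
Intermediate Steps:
√(44524 + (2515 + 18924)) = √(44524 + 21439) = √65963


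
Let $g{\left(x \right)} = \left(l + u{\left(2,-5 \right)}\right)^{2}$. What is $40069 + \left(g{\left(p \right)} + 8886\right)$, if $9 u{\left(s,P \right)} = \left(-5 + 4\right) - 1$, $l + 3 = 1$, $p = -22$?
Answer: $\frac{3965755}{81} \approx 48960.0$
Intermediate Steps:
$l = -2$ ($l = -3 + 1 = -2$)
$u{\left(s,P \right)} = - \frac{2}{9}$ ($u{\left(s,P \right)} = \frac{\left(-5 + 4\right) - 1}{9} = \frac{-1 - 1}{9} = \frac{1}{9} \left(-2\right) = - \frac{2}{9}$)
$g{\left(x \right)} = \frac{400}{81}$ ($g{\left(x \right)} = \left(-2 - \frac{2}{9}\right)^{2} = \left(- \frac{20}{9}\right)^{2} = \frac{400}{81}$)
$40069 + \left(g{\left(p \right)} + 8886\right) = 40069 + \left(\frac{400}{81} + 8886\right) = 40069 + \frac{720166}{81} = \frac{3965755}{81}$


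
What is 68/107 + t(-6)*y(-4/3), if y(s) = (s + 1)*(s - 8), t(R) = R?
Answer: -5788/321 ≈ -18.031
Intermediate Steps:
y(s) = (1 + s)*(-8 + s)
68/107 + t(-6)*y(-4/3) = 68/107 - 6*(-8 + (-4/3)**2 - (-28)/3) = 68*(1/107) - 6*(-8 + (-4*1/3)**2 - (-28)/3) = 68/107 - 6*(-8 + (-4/3)**2 - 7*(-4/3)) = 68/107 - 6*(-8 + 16/9 + 28/3) = 68/107 - 6*28/9 = 68/107 - 56/3 = -5788/321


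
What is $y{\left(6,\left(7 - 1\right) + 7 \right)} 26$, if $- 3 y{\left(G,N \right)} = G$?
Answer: $-52$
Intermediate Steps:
$y{\left(G,N \right)} = - \frac{G}{3}$
$y{\left(6,\left(7 - 1\right) + 7 \right)} 26 = \left(- \frac{1}{3}\right) 6 \cdot 26 = \left(-2\right) 26 = -52$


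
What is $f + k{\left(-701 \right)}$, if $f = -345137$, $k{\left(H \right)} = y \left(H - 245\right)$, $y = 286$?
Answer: $-615693$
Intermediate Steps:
$k{\left(H \right)} = -70070 + 286 H$ ($k{\left(H \right)} = 286 \left(H - 245\right) = 286 \left(-245 + H\right) = -70070 + 286 H$)
$f + k{\left(-701 \right)} = -345137 + \left(-70070 + 286 \left(-701\right)\right) = -345137 - 270556 = -615693$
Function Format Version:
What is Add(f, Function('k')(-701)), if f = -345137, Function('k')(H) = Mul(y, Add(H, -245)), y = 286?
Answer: -615693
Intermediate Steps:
Function('k')(H) = Add(-70070, Mul(286, H)) (Function('k')(H) = Mul(286, Add(H, -245)) = Mul(286, Add(-245, H)) = Add(-70070, Mul(286, H)))
Add(f, Function('k')(-701)) = Add(-345137, Add(-70070, Mul(286, -701))) = Add(-345137, Add(-70070, -200486)) = Add(-345137, -270556) = -615693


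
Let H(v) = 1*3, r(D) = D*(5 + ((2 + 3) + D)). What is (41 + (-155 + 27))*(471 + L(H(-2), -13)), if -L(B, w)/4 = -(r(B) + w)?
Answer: -50025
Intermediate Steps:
r(D) = D*(10 + D) (r(D) = D*(5 + (5 + D)) = D*(10 + D))
H(v) = 3
L(B, w) = 4*w + 4*B*(10 + B) (L(B, w) = -(-4)*(B*(10 + B) + w) = -(-4)*(w + B*(10 + B)) = -4*(-w - B*(10 + B)) = 4*w + 4*B*(10 + B))
(41 + (-155 + 27))*(471 + L(H(-2), -13)) = (41 + (-155 + 27))*(471 + (4*(-13) + 4*3*(10 + 3))) = (41 - 128)*(471 + (-52 + 4*3*13)) = -87*(471 + (-52 + 156)) = -87*(471 + 104) = -87*575 = -50025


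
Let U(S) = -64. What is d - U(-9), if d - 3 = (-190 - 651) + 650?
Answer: -124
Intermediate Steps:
d = -188 (d = 3 + ((-190 - 651) + 650) = 3 + (-841 + 650) = 3 - 191 = -188)
d - U(-9) = -188 - 1*(-64) = -188 + 64 = -124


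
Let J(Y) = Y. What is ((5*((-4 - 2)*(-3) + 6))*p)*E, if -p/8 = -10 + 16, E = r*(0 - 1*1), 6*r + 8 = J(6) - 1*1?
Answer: -2880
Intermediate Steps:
r = -1/2 (r = -4/3 + (6 - 1*1)/6 = -4/3 + (6 - 1)/6 = -4/3 + (1/6)*5 = -4/3 + 5/6 = -1/2 ≈ -0.50000)
E = 1/2 (E = -(0 - 1*1)/2 = -(0 - 1)/2 = -1/2*(-1) = 1/2 ≈ 0.50000)
p = -48 (p = -8*(-10 + 16) = -8*6 = -48)
((5*((-4 - 2)*(-3) + 6))*p)*E = ((5*((-4 - 2)*(-3) + 6))*(-48))*(1/2) = ((5*(-6*(-3) + 6))*(-48))*(1/2) = ((5*(18 + 6))*(-48))*(1/2) = ((5*24)*(-48))*(1/2) = (120*(-48))*(1/2) = -5760*1/2 = -2880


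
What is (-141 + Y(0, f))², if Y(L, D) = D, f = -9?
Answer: 22500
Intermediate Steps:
(-141 + Y(0, f))² = (-141 - 9)² = (-150)² = 22500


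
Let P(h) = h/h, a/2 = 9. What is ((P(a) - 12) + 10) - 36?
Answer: -37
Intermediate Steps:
a = 18 (a = 2*9 = 18)
P(h) = 1
((P(a) - 12) + 10) - 36 = ((1 - 12) + 10) - 36 = (-11 + 10) - 36 = -1 - 36 = -37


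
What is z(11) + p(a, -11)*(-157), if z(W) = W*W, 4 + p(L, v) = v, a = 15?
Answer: 2476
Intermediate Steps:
p(L, v) = -4 + v
z(W) = W²
z(11) + p(a, -11)*(-157) = 11² + (-4 - 11)*(-157) = 121 - 15*(-157) = 121 + 2355 = 2476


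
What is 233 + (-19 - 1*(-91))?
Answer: 305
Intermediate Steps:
233 + (-19 - 1*(-91)) = 233 + (-19 + 91) = 233 + 72 = 305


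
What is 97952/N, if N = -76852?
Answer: -24488/19213 ≈ -1.2746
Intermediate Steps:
97952/N = 97952/(-76852) = 97952*(-1/76852) = -24488/19213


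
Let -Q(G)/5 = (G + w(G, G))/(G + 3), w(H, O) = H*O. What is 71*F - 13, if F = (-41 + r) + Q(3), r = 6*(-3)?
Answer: -4912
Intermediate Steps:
Q(G) = -5*(G + G²)/(3 + G) (Q(G) = -5*(G + G*G)/(G + 3) = -5*(G + G²)/(3 + G))
r = -18
F = -69 (F = (-41 - 18) + 5*3*(-1 - 1*3)/(3 + 3) = -59 + 5*3*(-1 - 3)/6 = -59 + 5*3*(⅙)*(-4) = -59 - 10 = -69)
71*F - 13 = 71*(-69) - 13 = -4899 - 13 = -4912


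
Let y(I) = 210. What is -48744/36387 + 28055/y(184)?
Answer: 22457801/169806 ≈ 132.26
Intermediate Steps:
-48744/36387 + 28055/y(184) = -48744/36387 + 28055/210 = -48744*1/36387 + 28055*(1/210) = -5416/4043 + 5611/42 = 22457801/169806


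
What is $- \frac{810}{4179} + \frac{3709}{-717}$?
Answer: $- \frac{5360227}{998781} \approx -5.3668$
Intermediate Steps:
$- \frac{810}{4179} + \frac{3709}{-717} = \left(-810\right) \frac{1}{4179} + 3709 \left(- \frac{1}{717}\right) = - \frac{270}{1393} - \frac{3709}{717} = - \frac{5360227}{998781}$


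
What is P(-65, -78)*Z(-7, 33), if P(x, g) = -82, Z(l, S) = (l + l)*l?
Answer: -8036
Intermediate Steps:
Z(l, S) = 2*l² (Z(l, S) = (2*l)*l = 2*l²)
P(-65, -78)*Z(-7, 33) = -164*(-7)² = -164*49 = -82*98 = -8036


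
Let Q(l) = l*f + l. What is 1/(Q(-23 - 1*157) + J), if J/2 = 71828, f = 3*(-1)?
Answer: 1/144016 ≈ 6.9437e-6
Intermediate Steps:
f = -3
Q(l) = -2*l (Q(l) = l*(-3) + l = -3*l + l = -2*l)
J = 143656 (J = 2*71828 = 143656)
1/(Q(-23 - 1*157) + J) = 1/(-2*(-23 - 1*157) + 143656) = 1/(-2*(-23 - 157) + 143656) = 1/(-2*(-180) + 143656) = 1/(360 + 143656) = 1/144016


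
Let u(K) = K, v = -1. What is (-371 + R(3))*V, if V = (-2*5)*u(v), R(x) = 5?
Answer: -3660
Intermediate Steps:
V = 10 (V = -2*5*(-1) = -10*(-1) = 10)
(-371 + R(3))*V = (-371 + 5)*10 = -366*10 = -3660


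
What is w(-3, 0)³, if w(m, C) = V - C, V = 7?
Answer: 343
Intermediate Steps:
w(m, C) = 7 - C
w(-3, 0)³ = (7 - 1*0)³ = (7 + 0)³ = 7³ = 343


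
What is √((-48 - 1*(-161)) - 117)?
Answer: 2*I ≈ 2.0*I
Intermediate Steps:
√((-48 - 1*(-161)) - 117) = √((-48 + 161) - 117) = √(113 - 117) = √(-4) = 2*I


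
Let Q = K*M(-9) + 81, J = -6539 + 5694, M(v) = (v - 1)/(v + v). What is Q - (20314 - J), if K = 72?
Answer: -21038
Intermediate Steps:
M(v) = (-1 + v)/(2*v) (M(v) = (-1 + v)/((2*v)) = (-1 + v)*(1/(2*v)) = (-1 + v)/(2*v))
J = -845
Q = 121 (Q = 72*((½)*(-1 - 9)/(-9)) + 81 = 72*((½)*(-⅑)*(-10)) + 81 = 72*(5/9) + 81 = 40 + 81 = 121)
Q - (20314 - J) = 121 - (20314 - 1*(-845)) = 121 - (20314 + 845) = 121 - 1*21159 = 121 - 21159 = -21038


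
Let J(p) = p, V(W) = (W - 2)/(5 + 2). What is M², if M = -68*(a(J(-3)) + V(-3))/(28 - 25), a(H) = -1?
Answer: 73984/49 ≈ 1509.9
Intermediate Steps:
V(W) = -2/7 + W/7 (V(W) = (-2 + W)/7 = (-2 + W)*(⅐) = -2/7 + W/7)
M = 272/7 (M = -68*(-1 + (-2/7 + (⅐)*(-3)))/(28 - 25) = -68/(3/(-1 + (-2/7 - 3/7))) = -68/(3/(-1 - 5/7)) = -68/(3/(-12/7)) = -68/(3*(-7/12)) = -68/(-7/4) = -68*(-4/7) = 272/7 ≈ 38.857)
M² = (272/7)² = 73984/49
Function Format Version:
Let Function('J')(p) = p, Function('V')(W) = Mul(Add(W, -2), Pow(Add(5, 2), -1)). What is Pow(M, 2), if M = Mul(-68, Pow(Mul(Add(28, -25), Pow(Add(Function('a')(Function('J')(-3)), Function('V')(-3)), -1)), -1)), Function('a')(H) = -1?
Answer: Rational(73984, 49) ≈ 1509.9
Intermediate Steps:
Function('V')(W) = Add(Rational(-2, 7), Mul(Rational(1, 7), W)) (Function('V')(W) = Mul(Add(-2, W), Pow(7, -1)) = Mul(Add(-2, W), Rational(1, 7)) = Add(Rational(-2, 7), Mul(Rational(1, 7), W)))
M = Rational(272, 7) (M = Mul(-68, Pow(Mul(Add(28, -25), Pow(Add(-1, Add(Rational(-2, 7), Mul(Rational(1, 7), -3))), -1)), -1)) = Mul(-68, Pow(Mul(3, Pow(Add(-1, Add(Rational(-2, 7), Rational(-3, 7))), -1)), -1)) = Mul(-68, Pow(Mul(3, Pow(Add(-1, Rational(-5, 7)), -1)), -1)) = Mul(-68, Pow(Mul(3, Pow(Rational(-12, 7), -1)), -1)) = Mul(-68, Pow(Mul(3, Rational(-7, 12)), -1)) = Mul(-68, Pow(Rational(-7, 4), -1)) = Mul(-68, Rational(-4, 7)) = Rational(272, 7) ≈ 38.857)
Pow(M, 2) = Pow(Rational(272, 7), 2) = Rational(73984, 49)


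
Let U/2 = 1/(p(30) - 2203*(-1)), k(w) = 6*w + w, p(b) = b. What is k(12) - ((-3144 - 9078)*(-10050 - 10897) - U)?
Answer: -571679596948/2233 ≈ -2.5601e+8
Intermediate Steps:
k(w) = 7*w
U = 2/2233 (U = 2/(30 - 2203*(-1)) = 2/(30 + 2203) = 2/2233 ≈ 0.00089566)
k(12) - ((-3144 - 9078)*(-10050 - 10897) - U) = 7*12 - ((-3144 - 9078)*(-10050 - 10897) - 1*2/2233) = 84 - (-12222*(-20947) - 2/2233) = 84 - (256014234 - 2/2233) = 84 - 1*571679784520/2233 = 84 - 571679784520/2233 = -571679596948/2233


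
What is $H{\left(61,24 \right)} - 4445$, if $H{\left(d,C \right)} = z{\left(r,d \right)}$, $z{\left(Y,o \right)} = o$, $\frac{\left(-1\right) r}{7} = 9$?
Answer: $-4384$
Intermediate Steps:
$r = -63$ ($r = \left(-7\right) 9 = -63$)
$H{\left(d,C \right)} = d$
$H{\left(61,24 \right)} - 4445 = 61 - 4445 = -4384$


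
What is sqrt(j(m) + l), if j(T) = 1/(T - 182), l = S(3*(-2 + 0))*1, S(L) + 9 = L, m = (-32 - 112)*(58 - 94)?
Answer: I*sqrt(375295058)/5002 ≈ 3.873*I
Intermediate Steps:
m = 5184 (m = -144*(-36) = 5184)
S(L) = -9 + L
l = -15 (l = (-9 + 3*(-2 + 0))*1 = (-9 + 3*(-2))*1 = (-9 - 6)*1 = -15*1 = -15)
j(T) = 1/(-182 + T)
sqrt(j(m) + l) = sqrt(1/(-182 + 5184) - 15) = sqrt(1/5002 - 15) = sqrt(-75029/5002) = I*sqrt(375295058)/5002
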